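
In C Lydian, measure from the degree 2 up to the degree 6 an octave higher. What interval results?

perfect 12th

C lydian: C D E F# G A B.
So we need the interval from D up to A.
From D to A is 19 semitones, exactly the perfect twelfth.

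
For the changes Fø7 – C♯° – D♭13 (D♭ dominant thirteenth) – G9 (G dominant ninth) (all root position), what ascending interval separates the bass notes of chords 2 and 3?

diminished second

The roots are C♯ and D♭.
C♯ up to D♭ is 0 semitones, a whole step narrower than a major second, so the interval is diminished.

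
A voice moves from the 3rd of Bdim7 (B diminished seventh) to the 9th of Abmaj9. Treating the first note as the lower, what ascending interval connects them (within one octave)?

minor sixth

Bdim7 (B diminished seventh) has D as its 3rd, and Abmaj9 has Bb as its 9th.
D up to Bb is 8 semitones, a half step narrower than a major sixth, so the interval is minor.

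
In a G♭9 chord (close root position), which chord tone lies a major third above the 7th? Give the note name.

Ab

Spelling the chord: G♭, B♭, D♭, F♭, A♭.
The 7th is F♭. A major third above F♭ is A♭.
A♭ is the chord's 9th.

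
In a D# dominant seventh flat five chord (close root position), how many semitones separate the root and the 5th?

6

D# dominant seventh flat five: D# F## A C#.
D# to A is a diminished fifth: 6 semitones.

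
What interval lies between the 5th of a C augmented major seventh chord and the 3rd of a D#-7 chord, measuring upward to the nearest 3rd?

C augmented major seventh has G# as its 5th, and D#-7 has F# as its 3rd.
From G# to F#: 10 semitones over a seventh = minor.

minor 7th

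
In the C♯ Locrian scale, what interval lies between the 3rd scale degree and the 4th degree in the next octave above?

major ninth

The scale runs C♯ D E F♯ G A B.
That puts E below F♯.
From E to F♯ is 14 semitones, exactly the major ninth.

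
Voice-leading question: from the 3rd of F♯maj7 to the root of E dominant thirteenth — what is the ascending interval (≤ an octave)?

diminished fifth

F♯maj7 has A♯ as its 3rd, and E dominant thirteenth has E as its root.
From A♯ to E: 6 semitones over a fifth = diminished.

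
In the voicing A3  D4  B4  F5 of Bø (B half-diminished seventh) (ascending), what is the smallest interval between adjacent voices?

Adjacent intervals: A3→D4 = perfect fourth; D4→B4 = major sixth; B4→F5 = diminished fifth.
The smallest is A3 to D4, a perfect fourth (5 semitones).

perfect 4th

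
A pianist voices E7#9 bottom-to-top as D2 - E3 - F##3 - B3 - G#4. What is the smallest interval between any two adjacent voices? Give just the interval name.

Adjacent intervals: D2→E3 = major ninth; E3→F##3 = augmented second; F##3→B3 = diminished fourth; B3→G#4 = major sixth.
The smallest is E3 to F##3, an augmented second (3 semitones).

augmented second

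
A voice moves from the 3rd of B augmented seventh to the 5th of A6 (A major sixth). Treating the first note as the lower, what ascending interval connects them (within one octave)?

minor 2nd

The 3rd of B augmented seventh is D#; the 5th of A6 (A major sixth) is E.
From D# to E: 1 semitone over a second = minor.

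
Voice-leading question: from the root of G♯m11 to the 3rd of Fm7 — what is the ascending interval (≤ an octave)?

diminished 2nd

G♯m11 has G♯ as its root, and Fm7 has A♭ as its 3rd.
2 letter names make it a second; at 0 semitones (a whole step narrower than major) the quality is diminished.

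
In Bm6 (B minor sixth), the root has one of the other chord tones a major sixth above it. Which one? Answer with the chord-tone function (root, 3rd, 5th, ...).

6th

Bmin6 (B minor sixth): B D F# G#.
The root is B. A major sixth above B is G#.
G# is the chord's 6th.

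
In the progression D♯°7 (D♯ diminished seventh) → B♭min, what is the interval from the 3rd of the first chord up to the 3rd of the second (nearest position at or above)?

diminished sixth

The 3rd of D♯°7 (D♯ diminished seventh) is F♯; the 3rd of B♭min is D♭.
From F♯ to D♭: 7 semitones over a sixth = diminished.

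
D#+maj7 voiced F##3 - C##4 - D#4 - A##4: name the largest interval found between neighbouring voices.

Adjacent intervals: F##3→C##4 = perfect fifth; C##4→D#4 = minor second; D#4→A##4 = augmented fifth.
The largest is D#4 to A##4, an augmented fifth (8 semitones).

A5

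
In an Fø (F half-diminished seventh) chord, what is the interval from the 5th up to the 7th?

major third

Spelling the chord: F Ab Cb Eb.
That puts Cb below Eb.
Counting 3 letters and 4 half steps from Cb gives a major third.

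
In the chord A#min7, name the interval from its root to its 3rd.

Spelling the chord: A#–C#–E#–G#.
That puts A# below C#.
3 letter names make it a third; at 3 semitones (a half step narrower than major) the quality is minor.

minor third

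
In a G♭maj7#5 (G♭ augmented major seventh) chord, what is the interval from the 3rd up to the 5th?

Spelling the chord: G♭–B♭–D–F.
That puts B♭ below D.
From B♭ to D is 4 semitones, exactly the major third.

M3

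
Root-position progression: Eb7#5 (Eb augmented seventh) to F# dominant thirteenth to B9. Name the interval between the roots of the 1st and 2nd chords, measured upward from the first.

The roots are Eb and F#.
2 letter names make it a second; at 3 semitones (a half step wider than major) the quality is augmented.

augmented second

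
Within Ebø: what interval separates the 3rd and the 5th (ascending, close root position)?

minor 3rd

Ebø7 is spelled Eb-Gb-Bbb-Db.
That puts Gb below Bbb.
3 letter names make it a third; at 3 semitones (a half step narrower than major) the quality is minor.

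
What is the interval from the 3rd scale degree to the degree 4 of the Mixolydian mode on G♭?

Spelling the Mixolydian mode on G♭: G♭ A♭ B♭ C♭ D♭ E♭ F♭.
That puts B♭ below C♭.
B♭ up to C♭ is 1 semitone, a half step narrower than a major second, so the interval is minor.

minor second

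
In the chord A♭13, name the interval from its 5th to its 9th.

Spelling the chord: A♭–C–E♭–G♭–B♭–F.
5th = E♭; 9th = B♭.
Counting 5 letters and 7 half steps from E♭ gives a perfect fifth.

perfect fifth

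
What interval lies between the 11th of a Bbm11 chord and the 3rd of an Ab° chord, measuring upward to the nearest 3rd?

The 11th of Bbm11 is Eb; the 3rd of Ab° is Cb.
From Eb to Cb: 8 semitones over a sixth = minor.

minor 6th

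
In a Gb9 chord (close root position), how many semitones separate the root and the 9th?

14

Spelling the chord: Gb–Bb–Db–Fb–Ab.
Gb to Ab is a major ninth: 14 semitones.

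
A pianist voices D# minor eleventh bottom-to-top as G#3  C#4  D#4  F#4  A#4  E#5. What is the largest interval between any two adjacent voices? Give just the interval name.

Adjacent intervals: G#3→C#4 = perfect fourth; C#4→D#4 = major second; D#4→F#4 = minor third; F#4→A#4 = major third; A#4→E#5 = perfect fifth.
The largest is A#4 to E#5, a perfect fifth (7 semitones).

perfect 5th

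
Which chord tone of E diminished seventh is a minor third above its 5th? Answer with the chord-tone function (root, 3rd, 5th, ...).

Edim7 is spelled E G Bb Db.
The 5th is Bb. A minor third above Bb is Db.
Db is the chord's 7th.

7th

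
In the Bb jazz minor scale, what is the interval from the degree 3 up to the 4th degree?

Bb melodic minor: Bb C Db Eb F G A.
Degree 3 = Db; scale degree 4 = Eb.
Counting 2 letters and 2 half steps from Db gives a major second.

M2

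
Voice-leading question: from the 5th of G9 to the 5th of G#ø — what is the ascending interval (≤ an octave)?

G9 has D as its 5th, and G#ø has D as its 5th.
Counting 1 letters and 0 half steps from D gives a perfect unison.

perfect unison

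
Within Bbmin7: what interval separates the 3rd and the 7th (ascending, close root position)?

Bbmin7: Bb-Db-F-Ab.
3rd = Db; 7th = Ab.
Counting 5 letters and 7 half steps from Db gives a perfect fifth.

perfect fifth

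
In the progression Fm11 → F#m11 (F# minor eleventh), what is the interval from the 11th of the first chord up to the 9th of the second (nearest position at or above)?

The 11th of Fm11 is Bb; the 9th of F#m11 (F# minor eleventh) is G#.
From Bb to G#: 10 semitones over a sixth = augmented.

augmented sixth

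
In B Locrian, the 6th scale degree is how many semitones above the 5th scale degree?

2

The scale is B C D E F G A.
F up to G is a major second — 2 semitones.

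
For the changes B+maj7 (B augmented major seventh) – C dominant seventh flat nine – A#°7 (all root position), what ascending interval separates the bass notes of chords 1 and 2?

minor second

The roots are B and C.
B up to C is 1 semitone, a half step narrower than a major second, so the interval is minor.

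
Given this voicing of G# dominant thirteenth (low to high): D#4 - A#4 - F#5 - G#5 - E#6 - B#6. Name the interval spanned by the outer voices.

The outer voices are D#4 and B#6.
D# up to B# spans 20 letter names and 33 semitones — a major 20th.

major 20th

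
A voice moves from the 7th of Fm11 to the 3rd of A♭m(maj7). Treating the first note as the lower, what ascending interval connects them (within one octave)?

The 7th of Fm11 is E♭; the 3rd of A♭m(maj7) is C♭.
6 letter names make it a sixth; at 8 semitones (a half step narrower than major) the quality is minor.

m6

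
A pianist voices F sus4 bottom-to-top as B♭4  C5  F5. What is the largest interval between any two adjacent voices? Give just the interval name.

Adjacent intervals: B♭4→C5 = major second; C5→F5 = perfect fourth.
The largest is C5 to F5, a perfect fourth (5 semitones).

P4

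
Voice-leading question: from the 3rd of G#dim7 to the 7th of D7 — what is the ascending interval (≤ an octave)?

The 3rd of G#dim7 is B; the 7th of D7 is C.
From B to C: 1 semitone over a second = minor.

minor 2nd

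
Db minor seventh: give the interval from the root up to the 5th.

perfect fifth

Db minor seventh is spelled Db Fb Ab Cb.
So we need the interval from Db up to Ab.
From Db to Ab is 7 semitones, exactly the perfect fifth.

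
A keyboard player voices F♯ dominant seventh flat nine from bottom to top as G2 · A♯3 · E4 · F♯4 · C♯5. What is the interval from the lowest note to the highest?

The outer voices are G2 and C♯5.
From G to C♯: 30 semitones over a 18th = augmented.

augmented 18th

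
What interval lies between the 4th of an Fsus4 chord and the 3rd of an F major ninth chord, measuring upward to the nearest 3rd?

major seventh

The 4th of Fsus4 is Bb; the 3rd of F major ninth is A.
From Bb to A is 11 semitones, exactly the major seventh.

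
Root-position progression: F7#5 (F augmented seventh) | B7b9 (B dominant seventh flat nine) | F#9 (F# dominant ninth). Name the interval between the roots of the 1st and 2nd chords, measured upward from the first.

The roots are F and B.
F up to B is 6 semitones, a half step wider than a perfect fourth, so the interval is augmented.

augmented fourth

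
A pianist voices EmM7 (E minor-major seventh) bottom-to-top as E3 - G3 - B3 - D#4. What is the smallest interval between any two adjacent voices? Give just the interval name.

m3

Adjacent intervals: E3→G3 = minor third; G3→B3 = major third; B3→D#4 = major third.
The smallest is E3 to G3, a minor third (3 semitones).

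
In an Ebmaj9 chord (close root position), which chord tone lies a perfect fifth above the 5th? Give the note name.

Spelling the chord: Eb, G, Bb, D, F.
The 5th is Bb. A perfect fifth above Bb is F.
F is the chord's 9th.

F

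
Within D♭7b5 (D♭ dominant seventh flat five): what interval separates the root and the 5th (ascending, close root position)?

diminished 5th

D♭7b5 is spelled D♭–F–A𝄫–C♭.
The root is D♭ and the 5th is A𝄫.
5 letter names make it a fifth; at 6 semitones (a half step narrower than perfect) the quality is diminished.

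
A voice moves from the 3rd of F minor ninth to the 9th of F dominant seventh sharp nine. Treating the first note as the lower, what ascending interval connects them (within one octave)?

F minor ninth has A♭ as its 3rd, and F dominant seventh sharp nine has G♯ as its 9th.
From A♭ to G♯: 12 semitones over a seventh = augmented.

A7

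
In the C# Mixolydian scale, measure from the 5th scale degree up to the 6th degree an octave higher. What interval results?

C# mixolydian: C# D# E# F# G# A# B.
That puts G# below A#.
From G# to A# is 14 semitones, exactly the major ninth.

M9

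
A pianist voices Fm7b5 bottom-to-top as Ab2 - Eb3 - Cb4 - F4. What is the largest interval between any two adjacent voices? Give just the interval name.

Adjacent intervals: Ab2→Eb3 = perfect fifth; Eb3→Cb4 = minor sixth; Cb4→F4 = augmented fourth.
The largest is Eb3 to Cb4, a minor sixth (8 semitones).

minor sixth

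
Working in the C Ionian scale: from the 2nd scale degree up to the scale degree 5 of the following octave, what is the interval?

perfect eleventh

The scale runs C D E F G A B.
The 2nd scale degree is D and the 5th scale degree (up an octave) is G.
From D to G is 17 semitones, exactly the perfect eleventh.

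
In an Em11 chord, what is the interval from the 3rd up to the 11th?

major ninth

Spelling the chord: E G B D F♯ A.
That puts G below A.
From G to A is 14 semitones, exactly the major ninth.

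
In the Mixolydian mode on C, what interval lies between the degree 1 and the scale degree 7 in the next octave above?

The scale runs C D E F G A Bb.
Degree 1 = C; scale degree 7 (up an octave) = Bb.
From C to Bb: 22 semitones over a fourteenth = minor.

minor 14th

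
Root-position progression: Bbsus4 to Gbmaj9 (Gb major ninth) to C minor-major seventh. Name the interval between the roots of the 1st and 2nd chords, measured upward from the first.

m6

The roots are Bb and Gb.
Bb up to Gb is 8 semitones, a half step narrower than a major sixth, so the interval is minor.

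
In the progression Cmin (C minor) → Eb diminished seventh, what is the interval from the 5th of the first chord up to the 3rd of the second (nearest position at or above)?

diminished 8th

The 5th of Cmin (C minor) is G; the 3rd of Eb diminished seventh is Gb.
8 letter names make it an octave; at 11 semitones (a half step narrower than perfect) the quality is diminished.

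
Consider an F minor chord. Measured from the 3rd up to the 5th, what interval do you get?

Fmin (F minor): F–A♭–C.
The 3rd is A♭ and the 5th is C.
Counting 3 letters and 4 half steps from A♭ gives a major third.

major third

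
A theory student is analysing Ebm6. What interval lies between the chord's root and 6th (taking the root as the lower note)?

major 6th

Eb minor sixth is spelled Eb Gb Bb C.
So we need the interval from Eb up to C.
Eb up to C spans 6 letter names and 9 semitones — a major sixth.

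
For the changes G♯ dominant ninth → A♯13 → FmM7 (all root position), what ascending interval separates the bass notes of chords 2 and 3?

d6

The roots are A♯ and F.
From A♯ to F: 7 semitones over a sixth = diminished.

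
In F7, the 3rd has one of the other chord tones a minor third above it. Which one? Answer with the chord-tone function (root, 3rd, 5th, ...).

5th

Spelling the chord: F, A, C, Eb.
The 3rd is A. A minor third above A is C.
C is the chord's 5th.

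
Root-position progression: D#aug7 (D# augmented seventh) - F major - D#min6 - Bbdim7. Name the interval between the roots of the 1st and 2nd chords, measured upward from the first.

d3

The roots are D# and F.
D# up to F is 2 semitones, a whole step narrower than a major third, so the interval is diminished.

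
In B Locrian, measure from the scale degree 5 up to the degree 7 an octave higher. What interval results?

The scale runs B C D E F G A.
The scale degree 5 is F and the 7th scale degree (up an octave) is A.
F up to A spans 10 letter names and 16 semitones — a major tenth.

M10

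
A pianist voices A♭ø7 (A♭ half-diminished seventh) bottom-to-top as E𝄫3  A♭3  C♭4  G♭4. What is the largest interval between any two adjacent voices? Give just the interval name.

P5

Adjacent intervals: E𝄫3→A♭3 = augmented fourth; A♭3→C♭4 = minor third; C♭4→G♭4 = perfect fifth.
The largest is C♭4 to G♭4, a perfect fifth (7 semitones).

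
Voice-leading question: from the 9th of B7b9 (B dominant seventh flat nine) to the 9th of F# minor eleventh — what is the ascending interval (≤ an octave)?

augmented fifth

B7b9 (B dominant seventh flat nine) has C as its 9th, and F# minor eleventh has G# as its 9th.
C up to G# is 8 semitones, a half step wider than a perfect fifth, so the interval is augmented.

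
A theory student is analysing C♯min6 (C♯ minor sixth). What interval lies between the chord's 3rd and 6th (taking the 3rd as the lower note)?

The chord tones of C♯m6 are C♯–E–G♯–A♯.
3rd = E; 6th = A♯.
E up to A♯ is 6 semitones, a half step wider than a perfect fourth, so the interval is augmented.

augmented fourth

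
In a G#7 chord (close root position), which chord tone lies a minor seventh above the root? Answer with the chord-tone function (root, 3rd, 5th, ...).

7th

The chord tones of G#7 (G# dominant seventh) are G#, B#, D#, F#.
The root is G#. A minor seventh above G# is F#.
F# is the chord's 7th.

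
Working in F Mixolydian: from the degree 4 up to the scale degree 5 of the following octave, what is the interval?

Spelling F Mixolydian: F G A Bb C D Eb.
Degree 4 = Bb; 5th scale degree (up an octave) = C.
Counting 9 letters and 14 half steps from Bb gives a major ninth.

major ninth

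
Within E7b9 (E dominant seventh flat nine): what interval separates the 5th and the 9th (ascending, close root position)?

Spelling the chord: E, G#, B, D, F.
That puts B below F.
From B to F: 6 semitones over a fifth = diminished.

diminished fifth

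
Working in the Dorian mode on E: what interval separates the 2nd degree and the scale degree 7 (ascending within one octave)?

minor sixth

Spelling the Dorian mode on E: E F# G A B C# D.
So we need the interval from F# up to D.
F# up to D is 8 semitones, a half step narrower than a major sixth, so the interval is minor.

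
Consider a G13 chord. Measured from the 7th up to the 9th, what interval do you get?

Spelling the chord: G-B-D-F-A-E.
That puts F below A.
From F to A is 4 semitones, exactly the major third.

major 3rd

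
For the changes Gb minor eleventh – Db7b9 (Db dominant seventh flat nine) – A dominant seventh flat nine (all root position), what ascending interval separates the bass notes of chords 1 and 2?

The roots are Gb and Db.
Gb up to Db spans 5 letter names and 7 semitones — a perfect fifth.

perfect 5th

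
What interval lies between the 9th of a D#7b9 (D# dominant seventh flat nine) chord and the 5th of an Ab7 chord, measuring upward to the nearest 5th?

diminished 8th

The 9th of D#7b9 (D# dominant seventh flat nine) is E; the 5th of Ab7 is Eb.
8 letter names make it an octave; at 11 semitones (a half step narrower than perfect) the quality is diminished.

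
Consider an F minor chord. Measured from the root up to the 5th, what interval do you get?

perfect fifth

Spelling the chord: F-Ab-C.
The root is F and the 5th is C.
F up to C spans 5 letter names and 7 semitones — a perfect fifth.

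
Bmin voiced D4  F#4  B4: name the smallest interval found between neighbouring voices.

Adjacent intervals: D4→F#4 = major third; F#4→B4 = perfect fourth.
The smallest is D4 to F#4, a major third (4 semitones).

major 3rd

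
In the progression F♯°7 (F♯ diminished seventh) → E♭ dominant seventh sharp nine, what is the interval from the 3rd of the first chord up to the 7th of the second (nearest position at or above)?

F♯°7 (F♯ diminished seventh) has A as its 3rd, and E♭ dominant seventh sharp nine has D♭ as its 7th.
A up to D♭ is 4 semitones, a half step narrower than a perfect fourth, so the interval is diminished.

d4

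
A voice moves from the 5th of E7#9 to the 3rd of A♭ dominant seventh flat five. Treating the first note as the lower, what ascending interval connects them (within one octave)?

minor second

The 5th of E7#9 is B; the 3rd of A♭ dominant seventh flat five is C.
B up to C is 1 semitone, a half step narrower than a major second, so the interval is minor.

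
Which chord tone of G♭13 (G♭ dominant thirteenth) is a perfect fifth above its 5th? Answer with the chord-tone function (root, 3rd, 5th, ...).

9th

Spelling the chord: G♭, B♭, D♭, F♭, A♭, E♭.
The 5th is D♭. A perfect fifth above D♭ is A♭.
A♭ is the chord's 9th.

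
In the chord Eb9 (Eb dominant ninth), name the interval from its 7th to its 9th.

Eb9 (Eb dominant ninth): Eb–G–Bb–Db–F.
So we need the interval from Db up to F.
From Db to F is 4 semitones, exactly the major third.

major third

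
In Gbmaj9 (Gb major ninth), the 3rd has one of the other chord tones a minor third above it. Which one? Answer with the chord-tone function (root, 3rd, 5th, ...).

5th

Gbmaj9: Gb–Bb–Db–F–Ab.
The 3rd is Bb. A minor third above Bb is Db.
Db is the chord's 5th.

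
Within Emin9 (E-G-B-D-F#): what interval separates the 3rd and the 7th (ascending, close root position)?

3rd = G; 7th = D.
From G to D is 7 semitones, exactly the perfect fifth.

perfect fifth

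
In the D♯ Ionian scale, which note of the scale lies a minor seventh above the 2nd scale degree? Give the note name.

D#

The scale is D♯ E♯ F𝄪 G♯ A♯ B♯ C𝄪.
The 2nd scale degree is E♯; a minor seventh above that is D♯ — scale degree 1.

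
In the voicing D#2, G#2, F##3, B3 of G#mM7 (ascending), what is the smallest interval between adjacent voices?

diminished fourth

Adjacent intervals: D#2→G#2 = perfect fourth; G#2→F##3 = major seventh; F##3→B3 = diminished fourth.
The smallest is F##3 to B3, a diminished fourth (4 semitones).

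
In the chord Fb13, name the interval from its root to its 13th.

Fb13 is spelled Fb Ab Cb Ebb Gb Db.
That puts Fb below Db.
From Fb to Db is 21 semitones, exactly the major thirteenth.

major thirteenth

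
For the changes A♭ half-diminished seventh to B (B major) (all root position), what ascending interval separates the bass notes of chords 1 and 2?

The roots are A♭ and B.
From A♭ to B: 3 semitones over a second = augmented.

augmented 2nd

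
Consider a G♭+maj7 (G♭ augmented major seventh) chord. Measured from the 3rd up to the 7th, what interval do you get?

perfect fifth

G♭+maj7 is spelled G♭ B♭ D F.
So we need the interval from B♭ up to F.
From B♭ to F is 7 semitones, exactly the perfect fifth.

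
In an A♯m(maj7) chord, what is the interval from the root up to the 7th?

A♯m(maj7): A♯-C♯-E♯-G𝄪.
Root = A♯; 7th = G𝄪.
From A♯ to G𝄪 is 11 semitones, exactly the major seventh.

major seventh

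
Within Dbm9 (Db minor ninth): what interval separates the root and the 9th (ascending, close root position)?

M9

Spelling the chord: Db Fb Ab Cb Eb.
So we need the interval from Db up to Eb.
Db up to Eb spans 9 letter names and 14 semitones — a major ninth.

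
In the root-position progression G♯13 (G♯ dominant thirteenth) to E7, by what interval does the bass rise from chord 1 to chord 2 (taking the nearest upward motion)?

minor 6th

The roots are G♯ and E.
G♯ up to E is 8 semitones, a half step narrower than a major sixth, so the interval is minor.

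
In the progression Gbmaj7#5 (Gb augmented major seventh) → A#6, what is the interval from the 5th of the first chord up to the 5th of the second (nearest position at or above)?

The 5th of Gbmaj7#5 (Gb augmented major seventh) is D; the 5th of A#6 is E#.
D up to E# is 3 semitones, a half step wider than a major second, so the interval is augmented.

augmented second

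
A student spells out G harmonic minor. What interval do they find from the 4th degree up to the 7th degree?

A4

G harmonic minor: G A B♭ C D E♭ F♯.
The 4th degree is C and the 7th degree is F♯.
4 letter names make it a fourth; at 6 semitones (a half step wider than perfect) the quality is augmented.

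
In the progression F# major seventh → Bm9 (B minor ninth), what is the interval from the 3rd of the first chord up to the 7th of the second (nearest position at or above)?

The 3rd of F# major seventh is A#; the 7th of Bm9 (B minor ninth) is A.
8 letter names make it an octave; at 11 semitones (a half step narrower than perfect) the quality is diminished.

diminished octave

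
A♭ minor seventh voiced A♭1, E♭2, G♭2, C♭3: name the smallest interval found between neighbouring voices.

minor third

Adjacent intervals: A♭1→E♭2 = perfect fifth; E♭2→G♭2 = minor third; G♭2→C♭3 = perfect fourth.
The smallest is E♭2 to G♭2, a minor third (3 semitones).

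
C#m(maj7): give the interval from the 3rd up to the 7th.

augmented 5th

The chord tones of C# minor-major seventh are C#–E–G#–B#.
So we need the interval from E up to B#.
E up to B# is 8 semitones, a half step wider than a perfect fifth, so the interval is augmented.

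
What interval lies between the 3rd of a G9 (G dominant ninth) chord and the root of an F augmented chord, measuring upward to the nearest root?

G9 (G dominant ninth) has B as its 3rd, and F augmented has F as its root.
B up to F is 6 semitones, a half step narrower than a perfect fifth, so the interval is diminished.

d5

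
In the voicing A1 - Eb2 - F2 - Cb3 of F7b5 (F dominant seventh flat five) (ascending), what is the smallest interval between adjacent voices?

major second

Adjacent intervals: A1→Eb2 = diminished fifth; Eb2→F2 = major second; F2→Cb3 = diminished fifth.
The smallest is Eb2 to F2, a major second (2 semitones).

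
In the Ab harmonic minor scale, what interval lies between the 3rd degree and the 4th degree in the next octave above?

major ninth

Ab harmonic minor: Ab Bb Cb Db Eb Fb G.
The 3rd degree is Cb and the 4th scale degree (up an octave) is Db.
Cb up to Db spans 9 letter names and 14 semitones — a major ninth.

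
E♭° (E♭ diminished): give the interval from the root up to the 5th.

The chord tones of E♭° are E♭–G♭–B𝄫.
So we need the interval from E♭ up to B𝄫.
From E♭ to B𝄫: 6 semitones over a fifth = diminished.

diminished fifth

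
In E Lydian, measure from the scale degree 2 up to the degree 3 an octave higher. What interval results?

Spelling E Lydian: E F♯ G♯ A♯ B C♯ D♯.
That puts F♯ below G♯.
From F♯ to G♯ is 14 semitones, exactly the major ninth.

M9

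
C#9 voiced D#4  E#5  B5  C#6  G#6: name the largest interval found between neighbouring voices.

major 9th

Adjacent intervals: D#4→E#5 = major ninth; E#5→B5 = diminished fifth; B5→C#6 = major second; C#6→G#6 = perfect fifth.
The largest is D#4 to E#5, a major ninth (14 semitones).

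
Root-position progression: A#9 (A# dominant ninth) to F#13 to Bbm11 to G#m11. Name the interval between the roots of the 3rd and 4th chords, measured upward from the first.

augmented 6th

The roots are Bb and G#.
6 letter names make it a sixth; at 10 semitones (a half step wider than major) the quality is augmented.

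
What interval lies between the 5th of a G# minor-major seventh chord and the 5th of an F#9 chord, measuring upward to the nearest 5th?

The 5th of G# minor-major seventh is D#; the 5th of F#9 is C#.
From D# to C#: 10 semitones over a seventh = minor.

minor seventh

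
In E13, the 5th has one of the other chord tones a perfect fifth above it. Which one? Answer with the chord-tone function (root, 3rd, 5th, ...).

The chord tones of E13 (E dominant thirteenth) are E-G♯-B-D-F♯-C♯.
The 5th is B. A perfect fifth above B is F♯.
F♯ is the chord's 9th.

9th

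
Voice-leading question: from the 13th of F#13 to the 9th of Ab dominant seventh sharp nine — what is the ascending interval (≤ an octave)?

F#13 has D# as its 13th, and Ab dominant seventh sharp nine has B as its 9th.
D# up to B is 8 semitones, a half step narrower than a major sixth, so the interval is minor.

minor sixth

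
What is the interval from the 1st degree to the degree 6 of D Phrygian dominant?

m6

The scale runs D Eb F# G A Bb C.
1st degree = D; 6th degree = Bb.
From D to Bb: 8 semitones over a sixth = minor.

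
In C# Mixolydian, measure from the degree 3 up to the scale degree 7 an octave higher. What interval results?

C# mixolydian: C# D# E# F# G# A# B.
Degree 3 = E#; 7th degree (up an octave) = B.
From E# to B: 18 semitones over a twelfth = diminished.

diminished twelfth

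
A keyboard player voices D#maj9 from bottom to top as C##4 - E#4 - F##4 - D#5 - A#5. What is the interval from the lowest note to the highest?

minor 13th

The outer voices are C##4 and A#5.
From C## to A#: 20 semitones over a thirteenth = minor.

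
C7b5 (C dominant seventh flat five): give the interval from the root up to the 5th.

Spelling the chord: C–E–Gb–Bb.
Root = C; 5th = Gb.
5 letter names make it a fifth; at 6 semitones (a half step narrower than perfect) the quality is diminished.

diminished fifth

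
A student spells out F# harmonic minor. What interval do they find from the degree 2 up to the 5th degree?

perfect fourth

F# harmonic minor: F# G# A B C# D E#.
That puts G# below C#.
G# up to C# spans 4 letter names and 5 semitones — a perfect fourth.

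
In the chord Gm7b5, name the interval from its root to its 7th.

minor 7th

Gø is spelled G-Bb-Db-F.
That puts G below F.
From G to F: 10 semitones over a seventh = minor.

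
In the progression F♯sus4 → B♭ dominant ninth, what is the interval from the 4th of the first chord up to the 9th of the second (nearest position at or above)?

The 4th of F♯sus4 is B; the 9th of B♭ dominant ninth is C.
2 letter names make it a second; at 1 semitone (a half step narrower than major) the quality is minor.

m2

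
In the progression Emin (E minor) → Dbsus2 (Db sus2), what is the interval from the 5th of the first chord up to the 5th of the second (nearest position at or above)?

The 5th of Emin (E minor) is B; the 5th of Dbsus2 (Db sus2) is Ab.
From B to Ab: 9 semitones over a seventh = diminished.

d7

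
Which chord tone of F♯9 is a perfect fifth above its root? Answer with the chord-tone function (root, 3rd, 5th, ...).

5th

F♯9 is spelled F♯, A♯, C♯, E, G♯.
The root is F♯. A perfect fifth above F♯ is C♯.
C♯ is the chord's 5th.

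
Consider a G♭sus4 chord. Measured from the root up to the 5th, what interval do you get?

P5

Spelling the chord: G♭, C♭, D♭.
Root = G♭; 5th = D♭.
G♭ up to D♭ spans 5 letter names and 7 semitones — a perfect fifth.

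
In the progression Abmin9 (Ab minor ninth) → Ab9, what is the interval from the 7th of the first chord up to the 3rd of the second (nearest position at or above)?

Abmin9 (Ab minor ninth) has Gb as its 7th, and Ab9 has C as its 3rd.
Gb up to C is 6 semitones, a half step wider than a perfect fourth, so the interval is augmented.

augmented 4th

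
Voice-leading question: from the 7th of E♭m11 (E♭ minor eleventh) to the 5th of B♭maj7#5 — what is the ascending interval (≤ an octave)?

The 7th of E♭m11 (E♭ minor eleventh) is D♭; the 5th of B♭maj7#5 is F♯.
D♭ up to F♯ is 5 semitones, a half step wider than a major third, so the interval is augmented.

augmented 3rd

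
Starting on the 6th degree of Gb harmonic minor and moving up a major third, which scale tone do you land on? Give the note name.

The scale is Gb Ab Bbb Cb Db Ebb F.
The 6th degree is Ebb; a major third above that is Gb — scale degree 1.

Gb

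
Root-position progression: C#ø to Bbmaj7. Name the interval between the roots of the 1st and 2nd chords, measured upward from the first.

diminished seventh

The roots are C# and Bb.
From C# to Bb: 9 semitones over a seventh = diminished.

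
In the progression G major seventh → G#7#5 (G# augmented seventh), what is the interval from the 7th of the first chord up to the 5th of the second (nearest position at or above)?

A6

G major seventh has F# as its 7th, and G#7#5 (G# augmented seventh) has D## as its 5th.
6 letter names make it a sixth; at 10 semitones (a half step wider than major) the quality is augmented.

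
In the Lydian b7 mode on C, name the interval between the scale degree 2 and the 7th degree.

C lydian dominant: C D E F♯ G A B♭.
That puts D below B♭.
6 letter names make it a sixth; at 8 semitones (a half step narrower than major) the quality is minor.

minor sixth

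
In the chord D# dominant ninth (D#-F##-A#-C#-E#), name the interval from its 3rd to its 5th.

minor 3rd

3rd = F##; 5th = A#.
From F## to A#: 3 semitones over a third = minor.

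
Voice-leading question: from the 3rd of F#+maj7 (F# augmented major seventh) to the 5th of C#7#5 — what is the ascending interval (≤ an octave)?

M7

The 3rd of F#+maj7 (F# augmented major seventh) is A#; the 5th of C#7#5 is G##.
Counting 7 letters and 11 half steps from A# gives a major seventh.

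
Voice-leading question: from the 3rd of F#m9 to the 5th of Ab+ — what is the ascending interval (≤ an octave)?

perfect 5th

F#m9 has A as its 3rd, and Ab+ has E as its 5th.
From A to E is 7 semitones, exactly the perfect fifth.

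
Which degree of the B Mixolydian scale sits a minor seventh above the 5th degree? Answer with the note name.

The scale is B C# D# E F# G# A.
The 5th degree is F#; a minor seventh above that is E — scale degree 4.

E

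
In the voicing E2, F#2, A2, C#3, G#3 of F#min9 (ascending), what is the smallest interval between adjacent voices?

Adjacent intervals: E2→F#2 = major second; F#2→A2 = minor third; A2→C#3 = major third; C#3→G#3 = perfect fifth.
The smallest is E2 to F#2, a major second (2 semitones).

major second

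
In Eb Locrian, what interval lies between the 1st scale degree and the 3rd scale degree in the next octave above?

Eb locrian: Eb Fb Gb Ab Bbb Cb Db.
The 1st scale degree is Eb and the degree 3 (up an octave) is Gb.
From Eb to Gb: 15 semitones over a tenth = minor.

minor 10th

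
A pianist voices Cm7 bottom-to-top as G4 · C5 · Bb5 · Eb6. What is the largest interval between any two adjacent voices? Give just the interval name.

Adjacent intervals: G4→C5 = perfect fourth; C5→Bb5 = minor seventh; Bb5→Eb6 = perfect fourth.
The largest is C5 to Bb5, a minor seventh (10 semitones).

minor 7th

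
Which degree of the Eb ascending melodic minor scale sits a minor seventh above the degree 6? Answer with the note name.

Bb

The scale is Eb F Gb Ab Bb C D.
The degree 6 is C; a minor seventh above that is Bb — scale degree 5.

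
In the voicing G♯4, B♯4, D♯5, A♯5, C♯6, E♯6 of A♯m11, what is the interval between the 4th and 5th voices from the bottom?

m3

Those voices are A♯5 and C♯6.
From A♯ to C♯: 3 semitones over a third = minor.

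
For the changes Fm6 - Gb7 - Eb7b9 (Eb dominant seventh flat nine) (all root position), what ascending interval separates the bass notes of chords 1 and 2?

minor second

The roots are F and Gb.
From F to Gb: 1 semitone over a second = minor.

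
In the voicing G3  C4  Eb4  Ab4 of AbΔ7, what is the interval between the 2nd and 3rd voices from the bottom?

m3

Those voices are C4 and Eb4.
C up to Eb is 3 semitones, a half step narrower than a major third, so the interval is minor.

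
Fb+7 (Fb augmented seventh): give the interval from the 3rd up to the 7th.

Spelling the chord: Fb Ab C Ebb.
So we need the interval from Ab up to Ebb.
5 letter names make it a fifth; at 6 semitones (a half step narrower than perfect) the quality is diminished.
This 3–7 tritone is the characteristic tension at the heart of the dominant sound.

d5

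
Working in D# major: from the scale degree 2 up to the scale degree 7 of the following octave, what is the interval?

major thirteenth

Spelling D# major: D# E# F## G# A# B# C##.
That puts E# below C##.
E# up to C## spans 13 letter names and 21 semitones — a major thirteenth.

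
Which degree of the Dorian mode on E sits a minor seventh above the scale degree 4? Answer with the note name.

G

The scale is E F♯ G A B C♯ D.
The scale degree 4 is A; a minor seventh above that is G — scale degree 3.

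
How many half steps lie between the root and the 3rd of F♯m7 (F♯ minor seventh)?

3

The chord tones of F♯ minor seventh are F♯–A–C♯–E.
F♯ to A is a minor third: 3 semitones.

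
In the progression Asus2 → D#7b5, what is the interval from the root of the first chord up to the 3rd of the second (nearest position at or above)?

augmented sixth

Asus2 has A as its root, and D#7b5 has F## as its 3rd.
6 letter names make it a sixth; at 10 semitones (a half step wider than major) the quality is augmented.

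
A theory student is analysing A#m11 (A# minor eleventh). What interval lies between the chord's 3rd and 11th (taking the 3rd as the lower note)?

major ninth

A# minor eleventh: A# C# E# G# B# D#.
That puts C# below D#.
From C# to D# is 14 semitones, exactly the major ninth.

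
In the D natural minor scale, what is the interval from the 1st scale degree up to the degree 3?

D natural minor: D E F G A B♭ C.
That puts D below F.
3 letter names make it a third; at 3 semitones (a half step narrower than major) the quality is minor.

minor third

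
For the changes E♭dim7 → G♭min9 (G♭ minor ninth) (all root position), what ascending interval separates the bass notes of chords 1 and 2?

m3

The roots are E♭ and G♭.
3 letter names make it a third; at 3 semitones (a half step narrower than major) the quality is minor.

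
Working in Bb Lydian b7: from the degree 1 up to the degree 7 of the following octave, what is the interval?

minor 14th

The scale runs Bb C D E F G Ab.
So we need the interval from Bb up to Ab.
From Bb to Ab: 22 semitones over a fourteenth = minor.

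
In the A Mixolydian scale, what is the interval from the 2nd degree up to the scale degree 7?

minor sixth

Spelling the A Mixolydian scale: A B C# D E F# G.
The 2nd degree is B and the 7th scale degree is G.
B up to G is 8 semitones, a half step narrower than a major sixth, so the interval is minor.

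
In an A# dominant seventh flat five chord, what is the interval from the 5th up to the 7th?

Spelling the chord: A#-C##-E-G#.
5th = E; 7th = G#.
E up to G# spans 3 letter names and 4 semitones — a major third.

major third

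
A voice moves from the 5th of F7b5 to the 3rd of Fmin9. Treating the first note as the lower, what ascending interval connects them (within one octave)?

major 6th

F7b5 has C♭ as its 5th, and Fmin9 has A♭ as its 3rd.
From C♭ to A♭ is 9 semitones, exactly the major sixth.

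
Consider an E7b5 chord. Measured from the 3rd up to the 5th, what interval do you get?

E7b5 is spelled E-G#-Bb-D.
3rd = G#; 5th = Bb.
From G# to Bb: 2 semitones over a third = diminished.

diminished third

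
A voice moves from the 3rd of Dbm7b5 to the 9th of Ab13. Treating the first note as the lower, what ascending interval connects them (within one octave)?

The 3rd of Dbm7b5 is Fb; the 9th of Ab13 is Bb.
From Fb to Bb: 6 semitones over a fourth = augmented.

A4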